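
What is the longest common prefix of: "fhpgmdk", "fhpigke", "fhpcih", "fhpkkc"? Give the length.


Words: fhpgmdk, fhpigke, fhpcih, fhpkkc
  Position 0: all 'f' => match
  Position 1: all 'h' => match
  Position 2: all 'p' => match
  Position 3: ('g', 'i', 'c', 'k') => mismatch, stop
LCP = "fhp" (length 3)

3


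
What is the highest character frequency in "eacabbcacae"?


Input: eacabbcacae
Character counts:
  'a': 4
  'b': 2
  'c': 3
  'e': 2
Maximum frequency: 4

4


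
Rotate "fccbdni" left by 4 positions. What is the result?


Input: "fccbdni", rotate left by 4
First 4 characters: "fccb"
Remaining characters: "dni"
Concatenate remaining + first: "dni" + "fccb" = "dnifccb"

dnifccb


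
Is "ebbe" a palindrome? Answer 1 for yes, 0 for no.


Input: ebbe
Reversed: ebbe
  Compare pos 0 ('e') with pos 3 ('e'): match
  Compare pos 1 ('b') with pos 2 ('b'): match
Result: palindrome

1


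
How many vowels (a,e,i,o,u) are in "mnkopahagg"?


Input: mnkopahagg
Checking each character:
  'm' at position 0: consonant
  'n' at position 1: consonant
  'k' at position 2: consonant
  'o' at position 3: vowel (running total: 1)
  'p' at position 4: consonant
  'a' at position 5: vowel (running total: 2)
  'h' at position 6: consonant
  'a' at position 7: vowel (running total: 3)
  'g' at position 8: consonant
  'g' at position 9: consonant
Total vowels: 3

3


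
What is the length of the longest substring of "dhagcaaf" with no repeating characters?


Input: "dhagcaaf"
Sliding window (track last position of each char):
  Position 0 ('d'): window [0,0] length 1 -- new best
  Position 1 ('h'): window [0,1] length 2 -- new best
  Position 2 ('a'): window [0,2] length 3 -- new best
  Position 3 ('g'): window [0,3] length 4 -- new best
  Position 4 ('c'): window [0,4] length 5 -- new best
  Position 5 ('a'): repeat (last at 2), move window start to 3
  Position 5 ('a'): window [3,5] length 3
  Position 6 ('a'): repeat (last at 5), move window start to 6
  Position 6 ('a'): window [6,6] length 1
  Position 7 ('f'): window [6,7] length 2
Longest substring with no repeats: "dhagc" with length 5

5


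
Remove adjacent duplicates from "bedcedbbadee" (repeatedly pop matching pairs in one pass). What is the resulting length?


Input: bedcedbbadee
Stack-based adjacent duplicate removal:
  Read 'b': push. Stack: b
  Read 'e': push. Stack: be
  Read 'd': push. Stack: bed
  Read 'c': push. Stack: bedc
  Read 'e': push. Stack: bedce
  Read 'd': push. Stack: bedced
  Read 'b': push. Stack: bedcedb
  Read 'b': matches stack top 'b' => pop. Stack: bedced
  Read 'a': push. Stack: bedceda
  Read 'd': push. Stack: bedcedad
  Read 'e': push. Stack: bedcedade
  Read 'e': matches stack top 'e' => pop. Stack: bedcedad
Final stack: "bedcedad" (length 8)

8


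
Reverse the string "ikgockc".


Input: ikgockc
Reading characters right to left:
  Position 6: 'c'
  Position 5: 'k'
  Position 4: 'c'
  Position 3: 'o'
  Position 2: 'g'
  Position 1: 'k'
  Position 0: 'i'
Reversed: ckcogki

ckcogki


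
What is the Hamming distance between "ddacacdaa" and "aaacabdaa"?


Comparing "ddacacdaa" and "aaacabdaa" position by position:
  Position 0: 'd' vs 'a' => differ
  Position 1: 'd' vs 'a' => differ
  Position 2: 'a' vs 'a' => same
  Position 3: 'c' vs 'c' => same
  Position 4: 'a' vs 'a' => same
  Position 5: 'c' vs 'b' => differ
  Position 6: 'd' vs 'd' => same
  Position 7: 'a' vs 'a' => same
  Position 8: 'a' vs 'a' => same
Total differences (Hamming distance): 3

3


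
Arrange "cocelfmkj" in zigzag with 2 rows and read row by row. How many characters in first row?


Zigzag "cocelfmkj" into 2 rows:
Placing characters:
  'c' => row 0
  'o' => row 1
  'c' => row 0
  'e' => row 1
  'l' => row 0
  'f' => row 1
  'm' => row 0
  'k' => row 1
  'j' => row 0
Rows:
  Row 0: "cclmj"
  Row 1: "oefk"
First row length: 5

5


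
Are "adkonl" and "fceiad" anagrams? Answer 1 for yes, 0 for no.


Strings: "adkonl", "fceiad"
Sorted first:  adklno
Sorted second: acdefi
Differ at position 1: 'd' vs 'c' => not anagrams

0


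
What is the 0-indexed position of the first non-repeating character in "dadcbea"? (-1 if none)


Input: dadcbea
Character frequencies:
  'a': 2
  'b': 1
  'c': 1
  'd': 2
  'e': 1
Scanning left to right for freq == 1:
  Position 0 ('d'): freq=2, skip
  Position 1 ('a'): freq=2, skip
  Position 2 ('d'): freq=2, skip
  Position 3 ('c'): unique! => answer = 3

3


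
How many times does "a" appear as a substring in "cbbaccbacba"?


Searching for "a" in "cbbaccbacba"
Scanning each position:
  Position 0: "c" => no
  Position 1: "b" => no
  Position 2: "b" => no
  Position 3: "a" => MATCH
  Position 4: "c" => no
  Position 5: "c" => no
  Position 6: "b" => no
  Position 7: "a" => MATCH
  Position 8: "c" => no
  Position 9: "b" => no
  Position 10: "a" => MATCH
Total occurrences: 3

3


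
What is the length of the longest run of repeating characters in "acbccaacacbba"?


Input: "acbccaacacbba"
Scanning for longest run:
  Position 1 ('c'): new char, reset run to 1
  Position 2 ('b'): new char, reset run to 1
  Position 3 ('c'): new char, reset run to 1
  Position 4 ('c'): continues run of 'c', length=2
  Position 5 ('a'): new char, reset run to 1
  Position 6 ('a'): continues run of 'a', length=2
  Position 7 ('c'): new char, reset run to 1
  Position 8 ('a'): new char, reset run to 1
  Position 9 ('c'): new char, reset run to 1
  Position 10 ('b'): new char, reset run to 1
  Position 11 ('b'): continues run of 'b', length=2
  Position 12 ('a'): new char, reset run to 1
Longest run: 'c' with length 2

2


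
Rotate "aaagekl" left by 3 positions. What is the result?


Input: "aaagekl", rotate left by 3
First 3 characters: "aaa"
Remaining characters: "gekl"
Concatenate remaining + first: "gekl" + "aaa" = "geklaaa"

geklaaa


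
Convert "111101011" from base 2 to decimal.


Input: "111101011" in base 2
Positional expansion:
  Digit '1' (value 1) x 2^8 = 256
  Digit '1' (value 1) x 2^7 = 128
  Digit '1' (value 1) x 2^6 = 64
  Digit '1' (value 1) x 2^5 = 32
  Digit '0' (value 0) x 2^4 = 0
  Digit '1' (value 1) x 2^3 = 8
  Digit '0' (value 0) x 2^2 = 0
  Digit '1' (value 1) x 2^1 = 2
  Digit '1' (value 1) x 2^0 = 1
Sum = 491

491


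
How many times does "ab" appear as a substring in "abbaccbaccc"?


Searching for "ab" in "abbaccbaccc"
Scanning each position:
  Position 0: "ab" => MATCH
  Position 1: "bb" => no
  Position 2: "ba" => no
  Position 3: "ac" => no
  Position 4: "cc" => no
  Position 5: "cb" => no
  Position 6: "ba" => no
  Position 7: "ac" => no
  Position 8: "cc" => no
  Position 9: "cc" => no
Total occurrences: 1

1


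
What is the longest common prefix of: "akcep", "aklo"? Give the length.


Words: akcep, aklo
  Position 0: all 'a' => match
  Position 1: all 'k' => match
  Position 2: ('c', 'l') => mismatch, stop
LCP = "ak" (length 2)

2


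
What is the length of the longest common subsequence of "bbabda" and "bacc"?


LCS of "bbabda" and "bacc"
DP table:
           b    a    c    c
      0    0    0    0    0
  b   0    1    1    1    1
  b   0    1    1    1    1
  a   0    1    2    2    2
  b   0    1    2    2    2
  d   0    1    2    2    2
  a   0    1    2    2    2
LCS length = dp[6][4] = 2

2


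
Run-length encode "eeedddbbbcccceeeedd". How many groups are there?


Input: eeedddbbbcccceeeedd
Scanning for consecutive runs:
  Group 1: 'e' x 3 (positions 0-2)
  Group 2: 'd' x 3 (positions 3-5)
  Group 3: 'b' x 3 (positions 6-8)
  Group 4: 'c' x 4 (positions 9-12)
  Group 5: 'e' x 4 (positions 13-16)
  Group 6: 'd' x 2 (positions 17-18)
Total groups: 6

6


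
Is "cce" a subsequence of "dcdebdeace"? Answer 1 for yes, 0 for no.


Check if "cce" is a subsequence of "dcdebdeace"
Greedy scan:
  Position 0 ('d'): no match needed
  Position 1 ('c'): matches sub[0] = 'c'
  Position 2 ('d'): no match needed
  Position 3 ('e'): no match needed
  Position 4 ('b'): no match needed
  Position 5 ('d'): no match needed
  Position 6 ('e'): no match needed
  Position 7 ('a'): no match needed
  Position 8 ('c'): matches sub[1] = 'c'
  Position 9 ('e'): matches sub[2] = 'e'
All 3 characters matched => is a subsequence

1


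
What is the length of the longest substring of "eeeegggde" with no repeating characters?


Input: "eeeegggde"
Sliding window (track last position of each char):
  Position 0 ('e'): window [0,0] length 1 -- new best
  Position 1 ('e'): repeat (last at 0), move window start to 1
  Position 1 ('e'): window [1,1] length 1
  Position 2 ('e'): repeat (last at 1), move window start to 2
  Position 2 ('e'): window [2,2] length 1
  Position 3 ('e'): repeat (last at 2), move window start to 3
  Position 3 ('e'): window [3,3] length 1
  Position 4 ('g'): window [3,4] length 2 -- new best
  Position 5 ('g'): repeat (last at 4), move window start to 5
  Position 5 ('g'): window [5,5] length 1
  Position 6 ('g'): repeat (last at 5), move window start to 6
  Position 6 ('g'): window [6,6] length 1
  Position 7 ('d'): window [6,7] length 2
  Position 8 ('e'): window [6,8] length 3 -- new best
Longest substring with no repeats: "gde" with length 3

3


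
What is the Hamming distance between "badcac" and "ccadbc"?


Comparing "badcac" and "ccadbc" position by position:
  Position 0: 'b' vs 'c' => differ
  Position 1: 'a' vs 'c' => differ
  Position 2: 'd' vs 'a' => differ
  Position 3: 'c' vs 'd' => differ
  Position 4: 'a' vs 'b' => differ
  Position 5: 'c' vs 'c' => same
Total differences (Hamming distance): 5

5


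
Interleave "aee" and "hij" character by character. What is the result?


Interleaving "aee" and "hij":
  Position 0: 'a' from first, 'h' from second => "ah"
  Position 1: 'e' from first, 'i' from second => "ei"
  Position 2: 'e' from first, 'j' from second => "ej"
Result: aheiej

aheiej


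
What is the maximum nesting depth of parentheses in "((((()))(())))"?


Input: "((((()))(())))"
Tracking depth:
  Position 0 '(': depth becomes 1
  Position 1 '(': depth becomes 2
  Position 2 '(': depth becomes 3
  Position 3 '(': depth becomes 4
  Position 4 '(': depth becomes 5
  Position 5 ')': depth becomes 4
  Position 6 ')': depth becomes 3
  Position 7 ')': depth becomes 2
  Position 8 '(': depth becomes 3
  Position 9 '(': depth becomes 4
  Position 10 ')': depth becomes 3
  Position 11 ')': depth becomes 2
  Position 12 ')': depth becomes 1
  Position 13 ')': depth becomes 0
Maximum depth reached: 5

5


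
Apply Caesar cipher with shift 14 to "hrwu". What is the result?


Caesar cipher: shift "hrwu" by 14
  'h' (pos 7) + 14 = pos 21 = 'v'
  'r' (pos 17) + 14 = pos 5 = 'f'
  'w' (pos 22) + 14 = pos 10 = 'k'
  'u' (pos 20) + 14 = pos 8 = 'i'
Result: vfki

vfki


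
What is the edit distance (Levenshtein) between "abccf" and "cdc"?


Computing edit distance: "abccf" -> "cdc"
DP table:
           c    d    c
      0    1    2    3
  a   1    1    2    3
  b   2    2    2    3
  c   3    2    3    2
  c   4    3    3    3
  f   5    4    4    4
Edit distance = dp[5][3] = 4

4


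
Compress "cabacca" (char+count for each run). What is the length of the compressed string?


Input: cabacca
Runs:
  'c' x 1 => "c1"
  'a' x 1 => "a1"
  'b' x 1 => "b1"
  'a' x 1 => "a1"
  'c' x 2 => "c2"
  'a' x 1 => "a1"
Compressed: "c1a1b1a1c2a1"
Compressed length: 12

12


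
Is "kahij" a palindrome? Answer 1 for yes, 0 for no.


Input: kahij
Reversed: jihak
  Compare pos 0 ('k') with pos 4 ('j'): MISMATCH
  Compare pos 1 ('a') with pos 3 ('i'): MISMATCH
Result: not a palindrome

0


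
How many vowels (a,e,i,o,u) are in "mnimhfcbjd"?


Input: mnimhfcbjd
Checking each character:
  'm' at position 0: consonant
  'n' at position 1: consonant
  'i' at position 2: vowel (running total: 1)
  'm' at position 3: consonant
  'h' at position 4: consonant
  'f' at position 5: consonant
  'c' at position 6: consonant
  'b' at position 7: consonant
  'j' at position 8: consonant
  'd' at position 9: consonant
Total vowels: 1

1


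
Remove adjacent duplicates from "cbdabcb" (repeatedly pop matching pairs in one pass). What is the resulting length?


Input: cbdabcb
Stack-based adjacent duplicate removal:
  Read 'c': push. Stack: c
  Read 'b': push. Stack: cb
  Read 'd': push. Stack: cbd
  Read 'a': push. Stack: cbda
  Read 'b': push. Stack: cbdab
  Read 'c': push. Stack: cbdabc
  Read 'b': push. Stack: cbdabcb
Final stack: "cbdabcb" (length 7)

7


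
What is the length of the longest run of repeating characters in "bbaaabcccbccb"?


Input: "bbaaabcccbccb"
Scanning for longest run:
  Position 1 ('b'): continues run of 'b', length=2
  Position 2 ('a'): new char, reset run to 1
  Position 3 ('a'): continues run of 'a', length=2
  Position 4 ('a'): continues run of 'a', length=3
  Position 5 ('b'): new char, reset run to 1
  Position 6 ('c'): new char, reset run to 1
  Position 7 ('c'): continues run of 'c', length=2
  Position 8 ('c'): continues run of 'c', length=3
  Position 9 ('b'): new char, reset run to 1
  Position 10 ('c'): new char, reset run to 1
  Position 11 ('c'): continues run of 'c', length=2
  Position 12 ('b'): new char, reset run to 1
Longest run: 'a' with length 3

3


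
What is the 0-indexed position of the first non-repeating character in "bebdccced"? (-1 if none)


Input: bebdccced
Character frequencies:
  'b': 2
  'c': 3
  'd': 2
  'e': 2
Scanning left to right for freq == 1:
  Position 0 ('b'): freq=2, skip
  Position 1 ('e'): freq=2, skip
  Position 2 ('b'): freq=2, skip
  Position 3 ('d'): freq=2, skip
  Position 4 ('c'): freq=3, skip
  Position 5 ('c'): freq=3, skip
  Position 6 ('c'): freq=3, skip
  Position 7 ('e'): freq=2, skip
  Position 8 ('d'): freq=2, skip
  No unique character found => answer = -1

-1


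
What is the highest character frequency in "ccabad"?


Input: ccabad
Character counts:
  'a': 2
  'b': 1
  'c': 2
  'd': 1
Maximum frequency: 2

2


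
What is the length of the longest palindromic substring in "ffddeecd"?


Input: "ffddeecd"
Checking substrings for palindromes:
  [0:2] "ff" (len 2) => palindrome
  [2:4] "dd" (len 2) => palindrome
  [4:6] "ee" (len 2) => palindrome
Longest palindromic substring: "ff" with length 2

2


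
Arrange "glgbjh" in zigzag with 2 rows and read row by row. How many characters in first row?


Zigzag "glgbjh" into 2 rows:
Placing characters:
  'g' => row 0
  'l' => row 1
  'g' => row 0
  'b' => row 1
  'j' => row 0
  'h' => row 1
Rows:
  Row 0: "ggj"
  Row 1: "lbh"
First row length: 3

3


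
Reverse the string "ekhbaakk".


Input: ekhbaakk
Reading characters right to left:
  Position 7: 'k'
  Position 6: 'k'
  Position 5: 'a'
  Position 4: 'a'
  Position 3: 'b'
  Position 2: 'h'
  Position 1: 'k'
  Position 0: 'e'
Reversed: kkaabhke

kkaabhke


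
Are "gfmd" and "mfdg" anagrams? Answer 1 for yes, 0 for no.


Strings: "gfmd", "mfdg"
Sorted first:  dfgm
Sorted second: dfgm
Sorted forms match => anagrams

1


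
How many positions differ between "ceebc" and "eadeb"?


Comparing "ceebc" and "eadeb" position by position:
  Position 0: 'c' vs 'e' => DIFFER
  Position 1: 'e' vs 'a' => DIFFER
  Position 2: 'e' vs 'd' => DIFFER
  Position 3: 'b' vs 'e' => DIFFER
  Position 4: 'c' vs 'b' => DIFFER
Positions that differ: 5

5


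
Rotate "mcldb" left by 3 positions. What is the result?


Input: "mcldb", rotate left by 3
First 3 characters: "mcl"
Remaining characters: "db"
Concatenate remaining + first: "db" + "mcl" = "dbmcl"

dbmcl


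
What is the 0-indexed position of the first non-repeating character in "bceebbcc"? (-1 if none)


Input: bceebbcc
Character frequencies:
  'b': 3
  'c': 3
  'e': 2
Scanning left to right for freq == 1:
  Position 0 ('b'): freq=3, skip
  Position 1 ('c'): freq=3, skip
  Position 2 ('e'): freq=2, skip
  Position 3 ('e'): freq=2, skip
  Position 4 ('b'): freq=3, skip
  Position 5 ('b'): freq=3, skip
  Position 6 ('c'): freq=3, skip
  Position 7 ('c'): freq=3, skip
  No unique character found => answer = -1

-1


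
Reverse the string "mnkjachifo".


Input: mnkjachifo
Reading characters right to left:
  Position 9: 'o'
  Position 8: 'f'
  Position 7: 'i'
  Position 6: 'h'
  Position 5: 'c'
  Position 4: 'a'
  Position 3: 'j'
  Position 2: 'k'
  Position 1: 'n'
  Position 0: 'm'
Reversed: ofihcajknm

ofihcajknm


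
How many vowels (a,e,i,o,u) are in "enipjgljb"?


Input: enipjgljb
Checking each character:
  'e' at position 0: vowel (running total: 1)
  'n' at position 1: consonant
  'i' at position 2: vowel (running total: 2)
  'p' at position 3: consonant
  'j' at position 4: consonant
  'g' at position 5: consonant
  'l' at position 6: consonant
  'j' at position 7: consonant
  'b' at position 8: consonant
Total vowels: 2

2


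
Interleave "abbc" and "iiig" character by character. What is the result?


Interleaving "abbc" and "iiig":
  Position 0: 'a' from first, 'i' from second => "ai"
  Position 1: 'b' from first, 'i' from second => "bi"
  Position 2: 'b' from first, 'i' from second => "bi"
  Position 3: 'c' from first, 'g' from second => "cg"
Result: aibibicg

aibibicg


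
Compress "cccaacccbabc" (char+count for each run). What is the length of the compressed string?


Input: cccaacccbabc
Runs:
  'c' x 3 => "c3"
  'a' x 2 => "a2"
  'c' x 3 => "c3"
  'b' x 1 => "b1"
  'a' x 1 => "a1"
  'b' x 1 => "b1"
  'c' x 1 => "c1"
Compressed: "c3a2c3b1a1b1c1"
Compressed length: 14

14


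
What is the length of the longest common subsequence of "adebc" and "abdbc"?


LCS of "adebc" and "abdbc"
DP table:
           a    b    d    b    c
      0    0    0    0    0    0
  a   0    1    1    1    1    1
  d   0    1    1    2    2    2
  e   0    1    1    2    2    2
  b   0    1    2    2    3    3
  c   0    1    2    2    3    4
LCS length = dp[5][5] = 4

4


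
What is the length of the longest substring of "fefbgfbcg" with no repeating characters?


Input: "fefbgfbcg"
Sliding window (track last position of each char):
  Position 0 ('f'): window [0,0] length 1 -- new best
  Position 1 ('e'): window [0,1] length 2 -- new best
  Position 2 ('f'): repeat (last at 0), move window start to 1
  Position 2 ('f'): window [1,2] length 2
  Position 3 ('b'): window [1,3] length 3 -- new best
  Position 4 ('g'): window [1,4] length 4 -- new best
  Position 5 ('f'): repeat (last at 2), move window start to 3
  Position 5 ('f'): window [3,5] length 3
  Position 6 ('b'): repeat (last at 3), move window start to 4
  Position 6 ('b'): window [4,6] length 3
  Position 7 ('c'): window [4,7] length 4
  Position 8 ('g'): repeat (last at 4), move window start to 5
  Position 8 ('g'): window [5,8] length 4
Longest substring with no repeats: "efbg" with length 4

4


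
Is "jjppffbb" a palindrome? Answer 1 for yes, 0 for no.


Input: jjppffbb
Reversed: bbffppjj
  Compare pos 0 ('j') with pos 7 ('b'): MISMATCH
  Compare pos 1 ('j') with pos 6 ('b'): MISMATCH
  Compare pos 2 ('p') with pos 5 ('f'): MISMATCH
  Compare pos 3 ('p') with pos 4 ('f'): MISMATCH
Result: not a palindrome

0


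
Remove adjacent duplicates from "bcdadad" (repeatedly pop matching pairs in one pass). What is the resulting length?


Input: bcdadad
Stack-based adjacent duplicate removal:
  Read 'b': push. Stack: b
  Read 'c': push. Stack: bc
  Read 'd': push. Stack: bcd
  Read 'a': push. Stack: bcda
  Read 'd': push. Stack: bcdad
  Read 'a': push. Stack: bcdada
  Read 'd': push. Stack: bcdadad
Final stack: "bcdadad" (length 7)

7


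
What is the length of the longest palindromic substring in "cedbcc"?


Input: "cedbcc"
Checking substrings for palindromes:
  [4:6] "cc" (len 2) => palindrome
Longest palindromic substring: "cc" with length 2

2


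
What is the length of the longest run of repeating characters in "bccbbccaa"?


Input: "bccbbccaa"
Scanning for longest run:
  Position 1 ('c'): new char, reset run to 1
  Position 2 ('c'): continues run of 'c', length=2
  Position 3 ('b'): new char, reset run to 1
  Position 4 ('b'): continues run of 'b', length=2
  Position 5 ('c'): new char, reset run to 1
  Position 6 ('c'): continues run of 'c', length=2
  Position 7 ('a'): new char, reset run to 1
  Position 8 ('a'): continues run of 'a', length=2
Longest run: 'c' with length 2

2


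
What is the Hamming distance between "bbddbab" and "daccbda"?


Comparing "bbddbab" and "daccbda" position by position:
  Position 0: 'b' vs 'd' => differ
  Position 1: 'b' vs 'a' => differ
  Position 2: 'd' vs 'c' => differ
  Position 3: 'd' vs 'c' => differ
  Position 4: 'b' vs 'b' => same
  Position 5: 'a' vs 'd' => differ
  Position 6: 'b' vs 'a' => differ
Total differences (Hamming distance): 6

6


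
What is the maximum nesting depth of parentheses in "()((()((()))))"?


Input: "()((()((()))))"
Tracking depth:
  Position 0 '(': depth becomes 1
  Position 1 ')': depth becomes 0
  Position 2 '(': depth becomes 1
  Position 3 '(': depth becomes 2
  Position 4 '(': depth becomes 3
  Position 5 ')': depth becomes 2
  Position 6 '(': depth becomes 3
  Position 7 '(': depth becomes 4
  Position 8 '(': depth becomes 5
  Position 9 ')': depth becomes 4
  Position 10 ')': depth becomes 3
  Position 11 ')': depth becomes 2
  Position 12 ')': depth becomes 1
  Position 13 ')': depth becomes 0
Maximum depth reached: 5

5


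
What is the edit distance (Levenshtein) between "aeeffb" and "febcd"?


Computing edit distance: "aeeffb" -> "febcd"
DP table:
           f    e    b    c    d
      0    1    2    3    4    5
  a   1    1    2    3    4    5
  e   2    2    1    2    3    4
  e   3    3    2    2    3    4
  f   4    3    3    3    3    4
  f   5    4    4    4    4    4
  b   6    5    5    4    5    5
Edit distance = dp[6][5] = 5

5


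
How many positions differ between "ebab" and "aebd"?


Comparing "ebab" and "aebd" position by position:
  Position 0: 'e' vs 'a' => DIFFER
  Position 1: 'b' vs 'e' => DIFFER
  Position 2: 'a' vs 'b' => DIFFER
  Position 3: 'b' vs 'd' => DIFFER
Positions that differ: 4

4


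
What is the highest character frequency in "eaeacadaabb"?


Input: eaeacadaabb
Character counts:
  'a': 5
  'b': 2
  'c': 1
  'd': 1
  'e': 2
Maximum frequency: 5

5


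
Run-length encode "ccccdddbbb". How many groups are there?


Input: ccccdddbbb
Scanning for consecutive runs:
  Group 1: 'c' x 4 (positions 0-3)
  Group 2: 'd' x 3 (positions 4-6)
  Group 3: 'b' x 3 (positions 7-9)
Total groups: 3

3


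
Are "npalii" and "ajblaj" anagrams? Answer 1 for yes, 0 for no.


Strings: "npalii", "ajblaj"
Sorted first:  aiilnp
Sorted second: aabjjl
Differ at position 1: 'i' vs 'a' => not anagrams

0


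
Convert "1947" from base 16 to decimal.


Input: "1947" in base 16
Positional expansion:
  Digit '1' (value 1) x 16^3 = 4096
  Digit '9' (value 9) x 16^2 = 2304
  Digit '4' (value 4) x 16^1 = 64
  Digit '7' (value 7) x 16^0 = 7
Sum = 6471

6471


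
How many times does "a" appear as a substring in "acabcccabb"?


Searching for "a" in "acabcccabb"
Scanning each position:
  Position 0: "a" => MATCH
  Position 1: "c" => no
  Position 2: "a" => MATCH
  Position 3: "b" => no
  Position 4: "c" => no
  Position 5: "c" => no
  Position 6: "c" => no
  Position 7: "a" => MATCH
  Position 8: "b" => no
  Position 9: "b" => no
Total occurrences: 3

3


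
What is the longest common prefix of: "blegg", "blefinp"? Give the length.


Words: blegg, blefinp
  Position 0: all 'b' => match
  Position 1: all 'l' => match
  Position 2: all 'e' => match
  Position 3: ('g', 'f') => mismatch, stop
LCP = "ble" (length 3)

3


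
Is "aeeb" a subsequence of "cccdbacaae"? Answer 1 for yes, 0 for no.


Check if "aeeb" is a subsequence of "cccdbacaae"
Greedy scan:
  Position 0 ('c'): no match needed
  Position 1 ('c'): no match needed
  Position 2 ('c'): no match needed
  Position 3 ('d'): no match needed
  Position 4 ('b'): no match needed
  Position 5 ('a'): matches sub[0] = 'a'
  Position 6 ('c'): no match needed
  Position 7 ('a'): no match needed
  Position 8 ('a'): no match needed
  Position 9 ('e'): matches sub[1] = 'e'
Only matched 2/4 characters => not a subsequence

0


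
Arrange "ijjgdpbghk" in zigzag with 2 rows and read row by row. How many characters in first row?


Zigzag "ijjgdpbghk" into 2 rows:
Placing characters:
  'i' => row 0
  'j' => row 1
  'j' => row 0
  'g' => row 1
  'd' => row 0
  'p' => row 1
  'b' => row 0
  'g' => row 1
  'h' => row 0
  'k' => row 1
Rows:
  Row 0: "ijdbh"
  Row 1: "jgpgk"
First row length: 5

5


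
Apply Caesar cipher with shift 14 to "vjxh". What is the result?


Caesar cipher: shift "vjxh" by 14
  'v' (pos 21) + 14 = pos 9 = 'j'
  'j' (pos 9) + 14 = pos 23 = 'x'
  'x' (pos 23) + 14 = pos 11 = 'l'
  'h' (pos 7) + 14 = pos 21 = 'v'
Result: jxlv

jxlv


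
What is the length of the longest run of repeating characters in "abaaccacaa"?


Input: "abaaccacaa"
Scanning for longest run:
  Position 1 ('b'): new char, reset run to 1
  Position 2 ('a'): new char, reset run to 1
  Position 3 ('a'): continues run of 'a', length=2
  Position 4 ('c'): new char, reset run to 1
  Position 5 ('c'): continues run of 'c', length=2
  Position 6 ('a'): new char, reset run to 1
  Position 7 ('c'): new char, reset run to 1
  Position 8 ('a'): new char, reset run to 1
  Position 9 ('a'): continues run of 'a', length=2
Longest run: 'a' with length 2

2


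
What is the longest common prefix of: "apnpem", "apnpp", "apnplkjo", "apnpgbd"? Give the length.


Words: apnpem, apnpp, apnplkjo, apnpgbd
  Position 0: all 'a' => match
  Position 1: all 'p' => match
  Position 2: all 'n' => match
  Position 3: all 'p' => match
  Position 4: ('e', 'p', 'l', 'g') => mismatch, stop
LCP = "apnp" (length 4)

4


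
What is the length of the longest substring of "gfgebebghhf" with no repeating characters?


Input: "gfgebebghhf"
Sliding window (track last position of each char):
  Position 0 ('g'): window [0,0] length 1 -- new best
  Position 1 ('f'): window [0,1] length 2 -- new best
  Position 2 ('g'): repeat (last at 0), move window start to 1
  Position 2 ('g'): window [1,2] length 2
  Position 3 ('e'): window [1,3] length 3 -- new best
  Position 4 ('b'): window [1,4] length 4 -- new best
  Position 5 ('e'): repeat (last at 3), move window start to 4
  Position 5 ('e'): window [4,5] length 2
  Position 6 ('b'): repeat (last at 4), move window start to 5
  Position 6 ('b'): window [5,6] length 2
  Position 7 ('g'): window [5,7] length 3
  Position 8 ('h'): window [5,8] length 4
  Position 9 ('h'): repeat (last at 8), move window start to 9
  Position 9 ('h'): window [9,9] length 1
  Position 10 ('f'): window [9,10] length 2
Longest substring with no repeats: "fgeb" with length 4

4


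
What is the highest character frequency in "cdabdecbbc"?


Input: cdabdecbbc
Character counts:
  'a': 1
  'b': 3
  'c': 3
  'd': 2
  'e': 1
Maximum frequency: 3

3


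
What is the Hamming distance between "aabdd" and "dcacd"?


Comparing "aabdd" and "dcacd" position by position:
  Position 0: 'a' vs 'd' => differ
  Position 1: 'a' vs 'c' => differ
  Position 2: 'b' vs 'a' => differ
  Position 3: 'd' vs 'c' => differ
  Position 4: 'd' vs 'd' => same
Total differences (Hamming distance): 4

4


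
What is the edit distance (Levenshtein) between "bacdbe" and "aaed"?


Computing edit distance: "bacdbe" -> "aaed"
DP table:
           a    a    e    d
      0    1    2    3    4
  b   1    1    2    3    4
  a   2    1    1    2    3
  c   3    2    2    2    3
  d   4    3    3    3    2
  b   5    4    4    4    3
  e   6    5    5    4    4
Edit distance = dp[6][4] = 4

4


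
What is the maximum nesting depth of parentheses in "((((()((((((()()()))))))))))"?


Input: "((((()((((((()()()))))))))))"
Tracking depth:
  Position 0 '(': depth becomes 1
  Position 1 '(': depth becomes 2
  Position 2 '(': depth becomes 3
  Position 3 '(': depth becomes 4
  Position 4 '(': depth becomes 5
  Position 5 ')': depth becomes 4
  Position 6 '(': depth becomes 5
  Position 7 '(': depth becomes 6
  Position 8 '(': depth becomes 7
  Position 9 '(': depth becomes 8
  Position 10 '(': depth becomes 9
  Position 11 '(': depth becomes 10
  Position 12 '(': depth becomes 11
  Position 13 ')': depth becomes 10
  Position 14 '(': depth becomes 11
  Position 15 ')': depth becomes 10
  Position 16 '(': depth becomes 11
  Position 17 ')': depth becomes 10
  Position 18 ')': depth becomes 9
  Position 19 ')': depth becomes 8
  Position 20 ')': depth becomes 7
  Position 21 ')': depth becomes 6
  Position 22 ')': depth becomes 5
  Position 23 ')': depth becomes 4
  Position 24 ')': depth becomes 3
  Position 25 ')': depth becomes 2
  Position 26 ')': depth becomes 1
  Position 27 ')': depth becomes 0
Maximum depth reached: 11

11


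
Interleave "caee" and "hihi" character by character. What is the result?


Interleaving "caee" and "hihi":
  Position 0: 'c' from first, 'h' from second => "ch"
  Position 1: 'a' from first, 'i' from second => "ai"
  Position 2: 'e' from first, 'h' from second => "eh"
  Position 3: 'e' from first, 'i' from second => "ei"
Result: chaiehei

chaiehei


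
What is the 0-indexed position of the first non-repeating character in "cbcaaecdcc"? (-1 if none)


Input: cbcaaecdcc
Character frequencies:
  'a': 2
  'b': 1
  'c': 5
  'd': 1
  'e': 1
Scanning left to right for freq == 1:
  Position 0 ('c'): freq=5, skip
  Position 1 ('b'): unique! => answer = 1

1


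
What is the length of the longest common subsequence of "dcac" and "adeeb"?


LCS of "dcac" and "adeeb"
DP table:
           a    d    e    e    b
      0    0    0    0    0    0
  d   0    0    1    1    1    1
  c   0    0    1    1    1    1
  a   0    1    1    1    1    1
  c   0    1    1    1    1    1
LCS length = dp[4][5] = 1

1


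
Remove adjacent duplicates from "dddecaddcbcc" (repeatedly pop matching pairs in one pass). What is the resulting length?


Input: dddecaddcbcc
Stack-based adjacent duplicate removal:
  Read 'd': push. Stack: d
  Read 'd': matches stack top 'd' => pop. Stack: (empty)
  Read 'd': push. Stack: d
  Read 'e': push. Stack: de
  Read 'c': push. Stack: dec
  Read 'a': push. Stack: deca
  Read 'd': push. Stack: decad
  Read 'd': matches stack top 'd' => pop. Stack: deca
  Read 'c': push. Stack: decac
  Read 'b': push. Stack: decacb
  Read 'c': push. Stack: decacbc
  Read 'c': matches stack top 'c' => pop. Stack: decacb
Final stack: "decacb" (length 6)

6


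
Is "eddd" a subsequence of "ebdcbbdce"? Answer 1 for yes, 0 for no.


Check if "eddd" is a subsequence of "ebdcbbdce"
Greedy scan:
  Position 0 ('e'): matches sub[0] = 'e'
  Position 1 ('b'): no match needed
  Position 2 ('d'): matches sub[1] = 'd'
  Position 3 ('c'): no match needed
  Position 4 ('b'): no match needed
  Position 5 ('b'): no match needed
  Position 6 ('d'): matches sub[2] = 'd'
  Position 7 ('c'): no match needed
  Position 8 ('e'): no match needed
Only matched 3/4 characters => not a subsequence

0


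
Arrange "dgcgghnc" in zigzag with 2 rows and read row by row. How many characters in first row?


Zigzag "dgcgghnc" into 2 rows:
Placing characters:
  'd' => row 0
  'g' => row 1
  'c' => row 0
  'g' => row 1
  'g' => row 0
  'h' => row 1
  'n' => row 0
  'c' => row 1
Rows:
  Row 0: "dcgn"
  Row 1: "gghc"
First row length: 4

4


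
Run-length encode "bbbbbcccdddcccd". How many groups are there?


Input: bbbbbcccdddcccd
Scanning for consecutive runs:
  Group 1: 'b' x 5 (positions 0-4)
  Group 2: 'c' x 3 (positions 5-7)
  Group 3: 'd' x 3 (positions 8-10)
  Group 4: 'c' x 3 (positions 11-13)
  Group 5: 'd' x 1 (positions 14-14)
Total groups: 5

5


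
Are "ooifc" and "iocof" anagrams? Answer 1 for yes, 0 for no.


Strings: "ooifc", "iocof"
Sorted first:  cfioo
Sorted second: cfioo
Sorted forms match => anagrams

1


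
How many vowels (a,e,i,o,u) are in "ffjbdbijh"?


Input: ffjbdbijh
Checking each character:
  'f' at position 0: consonant
  'f' at position 1: consonant
  'j' at position 2: consonant
  'b' at position 3: consonant
  'd' at position 4: consonant
  'b' at position 5: consonant
  'i' at position 6: vowel (running total: 1)
  'j' at position 7: consonant
  'h' at position 8: consonant
Total vowels: 1

1


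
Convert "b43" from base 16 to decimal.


Input: "b43" in base 16
Positional expansion:
  Digit 'b' (value 11) x 16^2 = 2816
  Digit '4' (value 4) x 16^1 = 64
  Digit '3' (value 3) x 16^0 = 3
Sum = 2883

2883


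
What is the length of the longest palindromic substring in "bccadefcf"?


Input: "bccadefcf"
Checking substrings for palindromes:
  [6:9] "fcf" (len 3) => palindrome
  [1:3] "cc" (len 2) => palindrome
Longest palindromic substring: "fcf" with length 3

3


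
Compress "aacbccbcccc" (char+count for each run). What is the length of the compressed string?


Input: aacbccbcccc
Runs:
  'a' x 2 => "a2"
  'c' x 1 => "c1"
  'b' x 1 => "b1"
  'c' x 2 => "c2"
  'b' x 1 => "b1"
  'c' x 4 => "c4"
Compressed: "a2c1b1c2b1c4"
Compressed length: 12

12


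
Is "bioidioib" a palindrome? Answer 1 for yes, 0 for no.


Input: bioidioib
Reversed: bioidioib
  Compare pos 0 ('b') with pos 8 ('b'): match
  Compare pos 1 ('i') with pos 7 ('i'): match
  Compare pos 2 ('o') with pos 6 ('o'): match
  Compare pos 3 ('i') with pos 5 ('i'): match
Result: palindrome

1


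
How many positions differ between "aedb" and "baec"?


Comparing "aedb" and "baec" position by position:
  Position 0: 'a' vs 'b' => DIFFER
  Position 1: 'e' vs 'a' => DIFFER
  Position 2: 'd' vs 'e' => DIFFER
  Position 3: 'b' vs 'c' => DIFFER
Positions that differ: 4

4


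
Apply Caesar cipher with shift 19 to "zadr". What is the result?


Caesar cipher: shift "zadr" by 19
  'z' (pos 25) + 19 = pos 18 = 's'
  'a' (pos 0) + 19 = pos 19 = 't'
  'd' (pos 3) + 19 = pos 22 = 'w'
  'r' (pos 17) + 19 = pos 10 = 'k'
Result: stwk

stwk


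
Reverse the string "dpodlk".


Input: dpodlk
Reading characters right to left:
  Position 5: 'k'
  Position 4: 'l'
  Position 3: 'd'
  Position 2: 'o'
  Position 1: 'p'
  Position 0: 'd'
Reversed: kldopd

kldopd


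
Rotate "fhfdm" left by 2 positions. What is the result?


Input: "fhfdm", rotate left by 2
First 2 characters: "fh"
Remaining characters: "fdm"
Concatenate remaining + first: "fdm" + "fh" = "fdmfh"

fdmfh


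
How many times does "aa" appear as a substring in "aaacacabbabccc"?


Searching for "aa" in "aaacacabbabccc"
Scanning each position:
  Position 0: "aa" => MATCH
  Position 1: "aa" => MATCH
  Position 2: "ac" => no
  Position 3: "ca" => no
  Position 4: "ac" => no
  Position 5: "ca" => no
  Position 6: "ab" => no
  Position 7: "bb" => no
  Position 8: "ba" => no
  Position 9: "ab" => no
  Position 10: "bc" => no
  Position 11: "cc" => no
  Position 12: "cc" => no
Total occurrences: 2

2


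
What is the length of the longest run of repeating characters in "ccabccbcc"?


Input: "ccabccbcc"
Scanning for longest run:
  Position 1 ('c'): continues run of 'c', length=2
  Position 2 ('a'): new char, reset run to 1
  Position 3 ('b'): new char, reset run to 1
  Position 4 ('c'): new char, reset run to 1
  Position 5 ('c'): continues run of 'c', length=2
  Position 6 ('b'): new char, reset run to 1
  Position 7 ('c'): new char, reset run to 1
  Position 8 ('c'): continues run of 'c', length=2
Longest run: 'c' with length 2

2


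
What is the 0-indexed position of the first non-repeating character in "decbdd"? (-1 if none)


Input: decbdd
Character frequencies:
  'b': 1
  'c': 1
  'd': 3
  'e': 1
Scanning left to right for freq == 1:
  Position 0 ('d'): freq=3, skip
  Position 1 ('e'): unique! => answer = 1

1


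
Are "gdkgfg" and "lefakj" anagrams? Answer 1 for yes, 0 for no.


Strings: "gdkgfg", "lefakj"
Sorted first:  dfgggk
Sorted second: aefjkl
Differ at position 0: 'd' vs 'a' => not anagrams

0


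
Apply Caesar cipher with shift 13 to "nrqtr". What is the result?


Caesar cipher: shift "nrqtr" by 13
  'n' (pos 13) + 13 = pos 0 = 'a'
  'r' (pos 17) + 13 = pos 4 = 'e'
  'q' (pos 16) + 13 = pos 3 = 'd'
  't' (pos 19) + 13 = pos 6 = 'g'
  'r' (pos 17) + 13 = pos 4 = 'e'
Result: aedge

aedge


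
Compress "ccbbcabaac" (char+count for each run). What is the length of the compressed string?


Input: ccbbcabaac
Runs:
  'c' x 2 => "c2"
  'b' x 2 => "b2"
  'c' x 1 => "c1"
  'a' x 1 => "a1"
  'b' x 1 => "b1"
  'a' x 2 => "a2"
  'c' x 1 => "c1"
Compressed: "c2b2c1a1b1a2c1"
Compressed length: 14

14


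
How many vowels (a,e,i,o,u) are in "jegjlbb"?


Input: jegjlbb
Checking each character:
  'j' at position 0: consonant
  'e' at position 1: vowel (running total: 1)
  'g' at position 2: consonant
  'j' at position 3: consonant
  'l' at position 4: consonant
  'b' at position 5: consonant
  'b' at position 6: consonant
Total vowels: 1

1


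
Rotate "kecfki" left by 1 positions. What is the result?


Input: "kecfki", rotate left by 1
First 1 characters: "k"
Remaining characters: "ecfki"
Concatenate remaining + first: "ecfki" + "k" = "ecfkik"

ecfkik


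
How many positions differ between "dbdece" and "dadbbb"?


Comparing "dbdece" and "dadbbb" position by position:
  Position 0: 'd' vs 'd' => same
  Position 1: 'b' vs 'a' => DIFFER
  Position 2: 'd' vs 'd' => same
  Position 3: 'e' vs 'b' => DIFFER
  Position 4: 'c' vs 'b' => DIFFER
  Position 5: 'e' vs 'b' => DIFFER
Positions that differ: 4

4


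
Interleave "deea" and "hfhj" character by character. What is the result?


Interleaving "deea" and "hfhj":
  Position 0: 'd' from first, 'h' from second => "dh"
  Position 1: 'e' from first, 'f' from second => "ef"
  Position 2: 'e' from first, 'h' from second => "eh"
  Position 3: 'a' from first, 'j' from second => "aj"
Result: dhefehaj

dhefehaj


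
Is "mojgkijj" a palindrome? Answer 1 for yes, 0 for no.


Input: mojgkijj
Reversed: jjikgjom
  Compare pos 0 ('m') with pos 7 ('j'): MISMATCH
  Compare pos 1 ('o') with pos 6 ('j'): MISMATCH
  Compare pos 2 ('j') with pos 5 ('i'): MISMATCH
  Compare pos 3 ('g') with pos 4 ('k'): MISMATCH
Result: not a palindrome

0


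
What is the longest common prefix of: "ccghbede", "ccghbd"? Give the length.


Words: ccghbede, ccghbd
  Position 0: all 'c' => match
  Position 1: all 'c' => match
  Position 2: all 'g' => match
  Position 3: all 'h' => match
  Position 4: all 'b' => match
  Position 5: ('e', 'd') => mismatch, stop
LCP = "ccghb" (length 5)

5


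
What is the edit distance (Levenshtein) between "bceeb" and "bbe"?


Computing edit distance: "bceeb" -> "bbe"
DP table:
           b    b    e
      0    1    2    3
  b   1    0    1    2
  c   2    1    1    2
  e   3    2    2    1
  e   4    3    3    2
  b   5    4    3    3
Edit distance = dp[5][3] = 3

3


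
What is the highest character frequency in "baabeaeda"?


Input: baabeaeda
Character counts:
  'a': 4
  'b': 2
  'd': 1
  'e': 2
Maximum frequency: 4

4


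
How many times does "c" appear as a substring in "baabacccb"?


Searching for "c" in "baabacccb"
Scanning each position:
  Position 0: "b" => no
  Position 1: "a" => no
  Position 2: "a" => no
  Position 3: "b" => no
  Position 4: "a" => no
  Position 5: "c" => MATCH
  Position 6: "c" => MATCH
  Position 7: "c" => MATCH
  Position 8: "b" => no
Total occurrences: 3

3


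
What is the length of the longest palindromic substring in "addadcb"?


Input: "addadcb"
Checking substrings for palindromes:
  [0:4] "adda" (len 4) => palindrome
  [2:5] "dad" (len 3) => palindrome
  [1:3] "dd" (len 2) => palindrome
Longest palindromic substring: "adda" with length 4

4


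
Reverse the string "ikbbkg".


Input: ikbbkg
Reading characters right to left:
  Position 5: 'g'
  Position 4: 'k'
  Position 3: 'b'
  Position 2: 'b'
  Position 1: 'k'
  Position 0: 'i'
Reversed: gkbbki

gkbbki


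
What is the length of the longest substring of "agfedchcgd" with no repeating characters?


Input: "agfedchcgd"
Sliding window (track last position of each char):
  Position 0 ('a'): window [0,0] length 1 -- new best
  Position 1 ('g'): window [0,1] length 2 -- new best
  Position 2 ('f'): window [0,2] length 3 -- new best
  Position 3 ('e'): window [0,3] length 4 -- new best
  Position 4 ('d'): window [0,4] length 5 -- new best
  Position 5 ('c'): window [0,5] length 6 -- new best
  Position 6 ('h'): window [0,6] length 7 -- new best
  Position 7 ('c'): repeat (last at 5), move window start to 6
  Position 7 ('c'): window [6,7] length 2
  Position 8 ('g'): window [6,8] length 3
  Position 9 ('d'): window [6,9] length 4
Longest substring with no repeats: "agfedch" with length 7

7
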